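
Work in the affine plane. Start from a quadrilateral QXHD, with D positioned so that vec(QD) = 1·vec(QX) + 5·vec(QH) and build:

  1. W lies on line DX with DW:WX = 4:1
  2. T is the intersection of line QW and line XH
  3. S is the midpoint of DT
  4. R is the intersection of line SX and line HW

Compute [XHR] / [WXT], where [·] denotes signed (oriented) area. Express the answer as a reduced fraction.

Work in coordinates with Q = (0, 0), X = (1, 0), H = (0, 1), D = (1, 5).
1. W lies on line DX with DW:WX = 4:1 ⇒ W = (1, 1)
2. T is the intersection of line QW and line XH ⇒ T = (1/2, 1/2)
3. S is the midpoint of DT ⇒ S = (3/4, 11/4)
4. R is the intersection of line SX and line HW ⇒ R = (10/11, 1)
2·[XHR] = -10/11, 2·[WXT] = -1/2
[XHR]:[WXT] = -10/11:-1/2 = 20/11

[XHR]:[WXT] = 20/11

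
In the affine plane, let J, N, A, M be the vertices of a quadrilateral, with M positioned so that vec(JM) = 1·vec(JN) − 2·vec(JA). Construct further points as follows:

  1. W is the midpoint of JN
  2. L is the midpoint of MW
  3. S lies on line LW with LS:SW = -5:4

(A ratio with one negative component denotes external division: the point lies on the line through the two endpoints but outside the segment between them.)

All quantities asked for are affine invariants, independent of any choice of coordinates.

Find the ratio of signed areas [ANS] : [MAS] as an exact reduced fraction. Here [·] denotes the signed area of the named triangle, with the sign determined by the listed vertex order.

[ANS]:[MAS] = -5/3

Set J = (0, 0), N = (1, 0), A = (0, 1), M = (1, -2); any affine frame gives the same invariant.
1. W is the midpoint of JN ⇒ W = (1/2, 0)
2. L is the midpoint of MW ⇒ L = (3/4, -1)
3. S lies on line LW with LS:SW = -5:4 ⇒ S = (-1/2, 4)
2·[ANS] = 5/2, 2·[MAS] = -3/2
[ANS]:[MAS] = 5/2:-3/2 = -5/3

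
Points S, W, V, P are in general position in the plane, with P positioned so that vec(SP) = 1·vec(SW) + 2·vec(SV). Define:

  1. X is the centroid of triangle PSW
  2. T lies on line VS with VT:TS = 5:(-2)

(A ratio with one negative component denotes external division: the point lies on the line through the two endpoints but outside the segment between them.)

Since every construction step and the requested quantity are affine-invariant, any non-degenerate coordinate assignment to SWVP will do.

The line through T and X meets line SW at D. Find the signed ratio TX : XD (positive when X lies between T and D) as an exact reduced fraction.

TX:XD = -2

Set S = (0, 0), W = (1, 0), V = (0, 1), P = (1, 2); any affine frame gives the same invariant.
1. X is the centroid of triangle PSW ⇒ X = (2/3, 2/3)
2. T lies on line VS with VT:TS = 5:(-2) ⇒ T = (0, -2/3)
line TX meets SW at D = (1/3, 0)
X = T + t·(D−T) with t = 2, so TX:XD = 2:-1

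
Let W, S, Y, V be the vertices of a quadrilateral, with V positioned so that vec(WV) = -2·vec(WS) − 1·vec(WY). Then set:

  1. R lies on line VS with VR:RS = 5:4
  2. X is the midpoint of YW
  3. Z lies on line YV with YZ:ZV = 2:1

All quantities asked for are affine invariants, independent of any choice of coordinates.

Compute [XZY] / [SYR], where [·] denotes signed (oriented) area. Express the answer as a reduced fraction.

[XZY]:[SYR] = -3/8

Set W = (0, 0), S = (1, 0), Y = (0, 1), V = (-2, -1); any affine frame gives the same invariant.
1. R lies on line VS with VR:RS = 5:4 ⇒ R = (-1/3, -4/9)
2. X is the midpoint of YW ⇒ X = (0, 1/2)
3. Z lies on line YV with YZ:ZV = 2:1 ⇒ Z = (-4/3, -1/3)
2·[XZY] = -2/3, 2·[SYR] = 16/9
[XZY]:[SYR] = -2/3:16/9 = -3/8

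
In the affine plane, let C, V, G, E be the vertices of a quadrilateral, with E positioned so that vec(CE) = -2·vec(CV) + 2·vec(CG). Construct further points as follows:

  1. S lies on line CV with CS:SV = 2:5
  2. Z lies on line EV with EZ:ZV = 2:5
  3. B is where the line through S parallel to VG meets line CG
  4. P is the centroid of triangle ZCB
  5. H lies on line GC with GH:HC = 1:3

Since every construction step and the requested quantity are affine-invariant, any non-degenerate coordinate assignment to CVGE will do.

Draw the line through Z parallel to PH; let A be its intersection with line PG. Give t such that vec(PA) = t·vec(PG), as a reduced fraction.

Work in coordinates with C = (0, 0), V = (1, 0), G = (0, 1), E = (-2, 2).
1. S lies on line CV with CS:SV = 2:5 ⇒ S = (2/7, 0)
2. Z lies on line EV with EZ:ZV = 2:5 ⇒ Z = (-8/7, 10/7)
3. B is where the line through S parallel to VG meets line CG ⇒ B = (0, 2/7)
4. P is the centroid of triangle ZCB ⇒ P = (-8/21, 4/7)
5. H lies on line GC with GH:HC = 1:3 ⇒ H = (0, 3/4)
through Z parallel to PH: direction (8/21, 5/28); meets PG at A = (72/49, 130/49)
A = P + t·(G−P) with t = 34/7

t = 34/7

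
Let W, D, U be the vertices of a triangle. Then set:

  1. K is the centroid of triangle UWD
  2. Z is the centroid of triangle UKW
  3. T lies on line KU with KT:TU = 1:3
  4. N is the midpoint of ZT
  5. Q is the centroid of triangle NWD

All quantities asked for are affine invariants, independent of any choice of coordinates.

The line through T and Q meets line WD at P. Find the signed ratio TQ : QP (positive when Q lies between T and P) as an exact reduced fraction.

Assign W = (0, 0), D = (1, 0), U = (0, 1) — the answer is frame-independent, so this choice is without loss of generality.
1. K is the centroid of triangle UWD ⇒ K = (1/3, 1/3)
2. Z is the centroid of triangle UKW ⇒ Z = (1/9, 4/9)
3. T lies on line KU with KT:TU = 1:3 ⇒ T = (1/4, 1/2)
4. N is the midpoint of ZT ⇒ N = (13/72, 17/36)
5. Q is the centroid of triangle NWD ⇒ Q = (85/216, 17/108)
line TQ meets WD at P = (17/37, 0)
Q = T + t·(P−T) with t = 37/54, so TQ:QP = 37/54:17/54

TQ:QP = 37/17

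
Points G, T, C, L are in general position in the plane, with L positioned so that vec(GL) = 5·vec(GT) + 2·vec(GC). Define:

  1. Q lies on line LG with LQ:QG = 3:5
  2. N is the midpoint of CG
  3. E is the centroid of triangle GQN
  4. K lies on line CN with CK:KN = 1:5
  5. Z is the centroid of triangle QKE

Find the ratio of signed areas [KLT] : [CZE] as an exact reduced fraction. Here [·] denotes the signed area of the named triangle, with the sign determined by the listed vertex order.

Choose coordinates G = (0, 0), T = (1, 0), C = (0, 1), L = (5, 2).
1. Q lies on line LG with LQ:QG = 3:5 ⇒ Q = (25/8, 5/4)
2. N is the midpoint of CG ⇒ N = (0, 1/2)
3. E is the centroid of triangle GQN ⇒ E = (25/24, 7/12)
4. K lies on line CN with CK:KN = 1:5 ⇒ K = (0, 11/12)
5. Z is the centroid of triangle QKE ⇒ Z = (25/18, 11/12)
2·[KLT] = -17/3, 2·[CZE] = -425/864
[KLT]:[CZE] = -17/3:-425/864 = 288/25

[KLT]:[CZE] = 288/25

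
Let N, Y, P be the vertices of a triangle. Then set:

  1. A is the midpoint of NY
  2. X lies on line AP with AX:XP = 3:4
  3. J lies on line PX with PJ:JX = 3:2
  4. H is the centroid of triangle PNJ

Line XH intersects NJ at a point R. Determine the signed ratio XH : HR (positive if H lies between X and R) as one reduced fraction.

XH:HR = -3

Work in coordinates with N = (0, 0), Y = (1, 0), P = (0, 1).
1. A is the midpoint of NY ⇒ A = (1/2, 0)
2. X lies on line AP with AX:XP = 3:4 ⇒ X = (2/7, 3/7)
3. J lies on line PX with PJ:JX = 3:2 ⇒ J = (6/35, 23/35)
4. H is the centroid of triangle PNJ ⇒ H = (2/35, 58/105)
line XH meets NJ at R = (2/15, 23/45)
H = X + t·(R−X) with t = 3/2, so XH:HR = 3/2:-1/2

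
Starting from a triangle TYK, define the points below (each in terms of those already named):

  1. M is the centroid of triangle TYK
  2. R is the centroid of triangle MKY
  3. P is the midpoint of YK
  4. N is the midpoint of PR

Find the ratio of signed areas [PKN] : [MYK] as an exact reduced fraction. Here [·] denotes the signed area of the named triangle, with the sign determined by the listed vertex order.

Set T = (0, 0), Y = (1, 0), K = (0, 1); any affine frame gives the same invariant.
1. M is the centroid of triangle TYK ⇒ M = (1/3, 1/3)
2. R is the centroid of triangle MKY ⇒ R = (4/9, 4/9)
3. P is the midpoint of YK ⇒ P = (1/2, 1/2)
4. N is the midpoint of PR ⇒ N = (17/36, 17/36)
2·[PKN] = 1/36, 2·[MYK] = 1/3
[PKN]:[MYK] = 1/36:1/3 = 1/12

[PKN]:[MYK] = 1/12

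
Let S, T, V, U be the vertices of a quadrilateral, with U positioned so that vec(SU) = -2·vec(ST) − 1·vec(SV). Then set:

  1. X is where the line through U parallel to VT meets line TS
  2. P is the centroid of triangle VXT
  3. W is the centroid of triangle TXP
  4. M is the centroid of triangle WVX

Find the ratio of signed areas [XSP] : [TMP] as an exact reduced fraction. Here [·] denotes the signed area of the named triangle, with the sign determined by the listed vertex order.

Choose coordinates S = (0, 0), T = (1, 0), V = (0, 1), U = (-2, -1).
1. X is where the line through U parallel to VT meets line TS ⇒ X = (-3, 0)
2. P is the centroid of triangle VXT ⇒ P = (-2/3, 1/3)
3. W is the centroid of triangle TXP ⇒ W = (-8/9, 1/9)
4. M is the centroid of triangle WVX ⇒ M = (-35/27, 10/27)
2·[XSP] = 1, 2·[TMP] = -4/27
[XSP]:[TMP] = 1:-4/27 = -27/4

[XSP]:[TMP] = -27/4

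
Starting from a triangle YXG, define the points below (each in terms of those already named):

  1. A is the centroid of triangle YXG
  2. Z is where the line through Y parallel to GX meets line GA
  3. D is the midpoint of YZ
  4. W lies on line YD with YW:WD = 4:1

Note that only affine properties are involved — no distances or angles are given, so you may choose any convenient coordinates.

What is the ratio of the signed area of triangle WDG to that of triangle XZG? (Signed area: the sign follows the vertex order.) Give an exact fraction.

Set Y = (0, 0), X = (1, 0), G = (0, 1); any affine frame gives the same invariant.
1. A is the centroid of triangle YXG ⇒ A = (1/3, 1/3)
2. Z is where the line through Y parallel to GX meets line GA ⇒ Z = (1, -1)
3. D is the midpoint of YZ ⇒ D = (1/2, -1/2)
4. W lies on line YD with YW:WD = 4:1 ⇒ W = (2/5, -2/5)
2·[WDG] = 1/10, 2·[XZG] = -1
[WDG]:[XZG] = 1/10:-1 = -1/10

[WDG]:[XZG] = -1/10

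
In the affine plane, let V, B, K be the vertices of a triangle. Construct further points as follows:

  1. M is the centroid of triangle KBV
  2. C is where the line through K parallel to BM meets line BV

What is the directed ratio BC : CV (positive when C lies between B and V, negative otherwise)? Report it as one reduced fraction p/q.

Choose coordinates V = (0, 0), B = (1, 0), K = (0, 1).
1. M is the centroid of triangle KBV ⇒ M = (1/3, 1/3)
2. C is where the line through K parallel to BM meets line BV ⇒ C = (2, 0)
C = B + t·(V−B) with t = -1, so BC:CV = t:(1−t) = -1:2

BC:CV = -1/2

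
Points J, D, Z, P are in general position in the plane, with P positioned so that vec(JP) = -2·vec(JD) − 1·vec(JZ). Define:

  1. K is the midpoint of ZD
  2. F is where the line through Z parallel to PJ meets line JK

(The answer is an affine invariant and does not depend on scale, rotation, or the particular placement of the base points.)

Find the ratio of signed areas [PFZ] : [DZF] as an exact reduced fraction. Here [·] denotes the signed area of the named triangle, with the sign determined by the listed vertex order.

[PFZ]:[DZF] = -2/3

Choose coordinates J = (0, 0), D = (1, 0), Z = (0, 1), P = (-2, -1).
1. K is the midpoint of ZD ⇒ K = (1/2, 1/2)
2. F is where the line through Z parallel to PJ meets line JK ⇒ F = (2, 2)
2·[PFZ] = 2, 2·[DZF] = -3
[PFZ]:[DZF] = 2:-3 = -2/3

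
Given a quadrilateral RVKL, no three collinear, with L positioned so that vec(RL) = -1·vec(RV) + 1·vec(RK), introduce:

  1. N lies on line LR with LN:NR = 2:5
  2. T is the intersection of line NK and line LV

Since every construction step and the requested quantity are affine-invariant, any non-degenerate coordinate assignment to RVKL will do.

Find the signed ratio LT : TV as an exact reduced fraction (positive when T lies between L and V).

Set R = (0, 0), V = (1, 0), K = (0, 1), L = (-1, 1); any affine frame gives the same invariant.
1. N lies on line LR with LN:NR = 2:5 ⇒ N = (-5/7, 5/7)
2. T is the intersection of line NK and line LV ⇒ T = (-5/9, 7/9)
T = L + t·(V−L) with t = 2/9, so LT:TV = t:(1−t) = 2/9:7/9

LT:TV = 2/7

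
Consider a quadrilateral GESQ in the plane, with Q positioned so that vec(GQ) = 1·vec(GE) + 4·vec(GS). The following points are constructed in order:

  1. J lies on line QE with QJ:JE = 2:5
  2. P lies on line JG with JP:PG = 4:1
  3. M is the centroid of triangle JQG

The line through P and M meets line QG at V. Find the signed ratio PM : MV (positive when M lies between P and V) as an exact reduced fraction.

PM:MV = -2/5

Work in coordinates with G = (0, 0), E = (1, 0), S = (0, 1), Q = (1, 4).
1. J lies on line QE with QJ:JE = 2:5 ⇒ J = (1, 20/7)
2. P lies on line JG with JP:PG = 4:1 ⇒ P = (1/5, 4/7)
3. M is the centroid of triangle JQG ⇒ M = (2/3, 16/7)
line PM meets QG at V = (-1/2, -2)
M = P + t·(V−P) with t = -2/3, so PM:MV = -2/3:5/3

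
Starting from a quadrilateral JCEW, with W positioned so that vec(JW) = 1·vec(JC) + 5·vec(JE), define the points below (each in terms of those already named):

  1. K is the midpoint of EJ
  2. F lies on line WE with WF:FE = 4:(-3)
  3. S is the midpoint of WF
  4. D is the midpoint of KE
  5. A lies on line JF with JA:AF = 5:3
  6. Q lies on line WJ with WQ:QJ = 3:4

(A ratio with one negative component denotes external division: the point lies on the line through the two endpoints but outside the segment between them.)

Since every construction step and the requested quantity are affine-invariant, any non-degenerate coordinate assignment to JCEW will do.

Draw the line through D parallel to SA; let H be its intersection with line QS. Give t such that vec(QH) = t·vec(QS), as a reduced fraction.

Set J = (0, 0), C = (1, 0), E = (0, 1), W = (1, 5); any affine frame gives the same invariant.
1. K is the midpoint of EJ ⇒ K = (0, 1/2)
2. F lies on line WE with WF:FE = 4:(-3) ⇒ F = (-3, -11)
3. S is the midpoint of WF ⇒ S = (-1, -3)
4. D is the midpoint of KE ⇒ D = (0, 3/4)
5. A lies on line JF with JA:AF = 5:3 ⇒ A = (-15/8, -55/8)
6. Q lies on line WJ with WQ:QJ = 3:4 ⇒ Q = (4/7, 20/7)
through D parallel to SA: direction (-7/8, -31/8); meets QS at H = (-7/216, 131/216)
H = Q + t·(S−Q) with t = 83/216

t = 83/216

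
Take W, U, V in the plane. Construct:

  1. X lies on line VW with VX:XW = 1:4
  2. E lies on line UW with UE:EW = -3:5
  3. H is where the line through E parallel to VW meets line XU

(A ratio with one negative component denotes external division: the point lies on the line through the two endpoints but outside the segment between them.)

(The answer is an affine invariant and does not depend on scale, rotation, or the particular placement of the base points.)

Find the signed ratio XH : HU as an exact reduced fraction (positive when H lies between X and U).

XH:HU = -5/3

Set W = (0, 0), U = (1, 0), V = (0, 1); any affine frame gives the same invariant.
1. X lies on line VW with VX:XW = 1:4 ⇒ X = (0, 4/5)
2. E lies on line UW with UE:EW = -3:5 ⇒ E = (5/2, 0)
3. H is where the line through E parallel to VW meets line XU ⇒ H = (5/2, -6/5)
H = X + t·(U−X) with t = 5/2, so XH:HU = t:(1−t) = 5/2:-3/2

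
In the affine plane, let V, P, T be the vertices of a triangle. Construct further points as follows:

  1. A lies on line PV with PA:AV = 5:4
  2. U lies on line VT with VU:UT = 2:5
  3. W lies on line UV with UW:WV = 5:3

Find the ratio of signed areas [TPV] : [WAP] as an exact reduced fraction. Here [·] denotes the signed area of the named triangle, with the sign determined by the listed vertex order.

Work in coordinates with V = (0, 0), P = (1, 0), T = (0, 1).
1. A lies on line PV with PA:AV = 5:4 ⇒ A = (4/9, 0)
2. U lies on line VT with VU:UT = 2:5 ⇒ U = (0, 2/7)
3. W lies on line UV with UW:WV = 5:3 ⇒ W = (0, 3/28)
2·[TPV] = -1, 2·[WAP] = 5/84
[TPV]:[WAP] = -1:5/84 = -84/5

[TPV]:[WAP] = -84/5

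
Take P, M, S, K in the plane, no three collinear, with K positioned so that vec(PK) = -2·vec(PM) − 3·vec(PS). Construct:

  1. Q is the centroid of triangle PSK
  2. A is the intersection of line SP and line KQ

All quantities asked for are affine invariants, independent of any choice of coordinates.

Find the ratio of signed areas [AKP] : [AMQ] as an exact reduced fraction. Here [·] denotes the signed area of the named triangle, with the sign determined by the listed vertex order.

Set P = (0, 0), M = (1, 0), S = (0, 1), K = (-2, -3); any affine frame gives the same invariant.
1. Q is the centroid of triangle PSK ⇒ Q = (-2/3, -2/3)
2. A is the intersection of line SP and line KQ ⇒ A = (0, 1/2)
2·[AKP] = 1, 2·[AMQ] = -3/2
[AKP]:[AMQ] = 1:-3/2 = -2/3

[AKP]:[AMQ] = -2/3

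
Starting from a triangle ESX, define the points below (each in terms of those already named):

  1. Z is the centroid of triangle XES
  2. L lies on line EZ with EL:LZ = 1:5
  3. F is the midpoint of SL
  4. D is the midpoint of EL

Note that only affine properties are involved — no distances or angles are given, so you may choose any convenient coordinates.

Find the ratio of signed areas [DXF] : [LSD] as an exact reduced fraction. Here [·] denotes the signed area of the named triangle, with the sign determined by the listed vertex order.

[DXF]:[LSD] = 35/2

Choose coordinates E = (0, 0), S = (1, 0), X = (0, 1).
1. Z is the centroid of triangle XES ⇒ Z = (1/3, 1/3)
2. L lies on line EZ with EL:LZ = 1:5 ⇒ L = (1/18, 1/18)
3. F is the midpoint of SL ⇒ F = (19/36, 1/36)
4. D is the midpoint of EL ⇒ D = (1/36, 1/36)
2·[DXF] = -35/72, 2·[LSD] = -1/36
[DXF]:[LSD] = -35/72:-1/36 = 35/2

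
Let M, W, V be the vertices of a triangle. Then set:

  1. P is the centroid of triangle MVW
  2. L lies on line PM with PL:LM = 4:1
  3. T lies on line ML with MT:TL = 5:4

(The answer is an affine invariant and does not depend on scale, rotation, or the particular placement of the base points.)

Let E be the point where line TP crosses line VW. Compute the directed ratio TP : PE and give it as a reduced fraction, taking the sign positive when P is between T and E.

Choose coordinates M = (0, 0), W = (1, 0), V = (0, 1).
1. P is the centroid of triangle MVW ⇒ P = (1/3, 1/3)
2. L lies on line PM with PL:LM = 4:1 ⇒ L = (1/15, 1/15)
3. T lies on line ML with MT:TL = 5:4 ⇒ T = (1/27, 1/27)
line TP meets VW at E = (1/2, 1/2)
P = T + t·(E−T) with t = 16/25, so TP:PE = 16/25:9/25

TP:PE = 16/9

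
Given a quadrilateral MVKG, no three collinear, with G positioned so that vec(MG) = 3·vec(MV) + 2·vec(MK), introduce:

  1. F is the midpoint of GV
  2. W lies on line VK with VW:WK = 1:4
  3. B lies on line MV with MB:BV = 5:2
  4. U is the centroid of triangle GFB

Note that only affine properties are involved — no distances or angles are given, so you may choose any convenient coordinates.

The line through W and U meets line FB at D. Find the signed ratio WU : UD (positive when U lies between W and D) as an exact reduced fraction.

WU:UD = 4/5

Choose coordinates M = (0, 0), V = (1, 0), K = (0, 1), G = (3, 2).
1. F is the midpoint of GV ⇒ F = (2, 1)
2. W lies on line VK with VW:WK = 1:4 ⇒ W = (4/5, 1/5)
3. B lies on line MV with MB:BV = 5:2 ⇒ B = (5/7, 0)
4. U is the centroid of triangle GFB ⇒ U = (40/21, 1)
line WU meets FB at D = (23/7, 2)
U = W + t·(D−W) with t = 4/9, so WU:UD = 4/9:5/9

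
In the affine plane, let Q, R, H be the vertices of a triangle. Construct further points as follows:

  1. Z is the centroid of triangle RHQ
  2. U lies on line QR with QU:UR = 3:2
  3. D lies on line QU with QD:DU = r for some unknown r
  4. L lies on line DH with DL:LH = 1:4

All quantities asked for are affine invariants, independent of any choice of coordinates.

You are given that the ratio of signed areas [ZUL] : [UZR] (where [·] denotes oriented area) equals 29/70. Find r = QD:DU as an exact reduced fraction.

Work in coordinates with Q = (0, 0), R = (1, 0), H = (0, 1).
1. Z is the centroid of triangle RHQ ⇒ Z = (1/3, 1/3)
2. U lies on line QR with QU:UR = 3:2 ⇒ U = (3/5, 0)
3. With QD:DU = r, write λ = r/(r+1) so D = Q + λ·(U−Q); D is affine-linear in λ
4. L lies on line DH with DL:LH = 1:4 ⇒ L is an affine combination of earlier points and hence also affine-linear in λ
Every point depending on D is an affine combination of D and λ-independent points, so each such coordinate is linear in λ; the λ² term in each signed area is a multiple of (U−Q)×(U−Q) = 0, so 2·[ZUL] and 2·[UZR] are each linear in λ. Evaluating at λ=0 and λ=1:
  2·[ZUL] = 4/25·λ − 11/75,   2·[UZR] = -2/15
So [ZUL]:[UZR] = (4/25·λ − 11/75) / (-2/15). Setting this equal to 29/70:
  4/25·λ − 11/75 = 29/70·(-2/15)  ⇒  λ = 4/7
Then r = λ/(1−λ) = (4/7)/(3/7) = 4/3. Check: with r = 4/3, D = (12/35, 0) and [ZUL]:[UZR] = 29/70 as required.

r = 4/3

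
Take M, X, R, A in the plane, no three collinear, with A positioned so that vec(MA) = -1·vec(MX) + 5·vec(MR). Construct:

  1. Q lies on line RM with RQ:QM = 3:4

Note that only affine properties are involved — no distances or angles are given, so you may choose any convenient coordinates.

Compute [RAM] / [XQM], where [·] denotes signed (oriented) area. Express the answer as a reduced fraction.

Assign M = (0, 0), X = (1, 0), R = (0, 1), A = (-1, 5) — the answer is frame-independent, so this choice is without loss of generality.
1. Q lies on line RM with RQ:QM = 3:4 ⇒ Q = (0, 4/7)
2·[RAM] = 1, 2·[XQM] = 4/7
[RAM]:[XQM] = 1:4/7 = 7/4

[RAM]:[XQM] = 7/4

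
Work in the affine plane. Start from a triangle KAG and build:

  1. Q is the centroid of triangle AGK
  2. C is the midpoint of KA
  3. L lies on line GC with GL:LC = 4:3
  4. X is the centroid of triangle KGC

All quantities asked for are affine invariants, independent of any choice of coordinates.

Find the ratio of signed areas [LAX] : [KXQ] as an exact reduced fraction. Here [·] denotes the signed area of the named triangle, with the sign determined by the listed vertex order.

[LAX]:[KXQ] = 15/7

Assign K = (0, 0), A = (1, 0), G = (0, 1) — the answer is frame-independent, so this choice is without loss of generality.
1. Q is the centroid of triangle AGK ⇒ Q = (1/3, 1/3)
2. C is the midpoint of KA ⇒ C = (1/2, 0)
3. L lies on line GC with GL:LC = 4:3 ⇒ L = (2/7, 3/7)
4. X is the centroid of triangle KGC ⇒ X = (1/6, 1/3)
2·[LAX] = -5/42, 2·[KXQ] = -1/18
[LAX]:[KXQ] = -5/42:-1/18 = 15/7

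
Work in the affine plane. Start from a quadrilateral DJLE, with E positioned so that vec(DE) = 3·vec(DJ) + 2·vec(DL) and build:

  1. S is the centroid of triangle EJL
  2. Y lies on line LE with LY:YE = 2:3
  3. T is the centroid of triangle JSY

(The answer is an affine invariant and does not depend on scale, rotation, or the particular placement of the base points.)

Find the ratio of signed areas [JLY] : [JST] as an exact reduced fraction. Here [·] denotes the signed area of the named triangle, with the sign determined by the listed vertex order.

Assign D = (0, 0), J = (1, 0), L = (0, 1), E = (3, 2) — the answer is frame-independent, so this choice is without loss of generality.
1. S is the centroid of triangle EJL ⇒ S = (4/3, 1)
2. Y lies on line LE with LY:YE = 2:3 ⇒ Y = (6/5, 7/5)
3. T is the centroid of triangle JSY ⇒ T = (53/45, 4/5)
2·[JLY] = -8/5, 2·[JST] = 4/45
[JLY]:[JST] = -8/5:4/45 = -18

[JLY]:[JST] = -18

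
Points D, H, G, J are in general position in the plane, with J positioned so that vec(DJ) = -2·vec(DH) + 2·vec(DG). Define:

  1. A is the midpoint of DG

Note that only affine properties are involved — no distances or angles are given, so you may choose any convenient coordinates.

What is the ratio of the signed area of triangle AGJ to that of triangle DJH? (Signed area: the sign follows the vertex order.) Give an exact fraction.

Set D = (0, 0), H = (1, 0), G = (0, 1), J = (-2, 2); any affine frame gives the same invariant.
1. A is the midpoint of DG ⇒ A = (0, 1/2)
2·[AGJ] = 1, 2·[DJH] = -2
[AGJ]:[DJH] = 1:-2 = -1/2

[AGJ]:[DJH] = -1/2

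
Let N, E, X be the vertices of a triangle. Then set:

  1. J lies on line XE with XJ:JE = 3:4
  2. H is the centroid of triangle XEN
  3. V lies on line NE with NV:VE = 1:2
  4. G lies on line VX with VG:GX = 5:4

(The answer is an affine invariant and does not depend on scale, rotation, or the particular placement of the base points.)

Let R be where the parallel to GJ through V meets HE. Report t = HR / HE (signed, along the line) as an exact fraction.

t = 53/59

Set N = (0, 0), E = (1, 0), X = (0, 1); any affine frame gives the same invariant.
1. J lies on line XE with XJ:JE = 3:4 ⇒ J = (3/7, 4/7)
2. H is the centroid of triangle XEN ⇒ H = (1/3, 1/3)
3. V lies on line NE with NV:VE = 1:2 ⇒ V = (1/3, 0)
4. G lies on line VX with VG:GX = 5:4 ⇒ G = (4/27, 5/9)
through V parallel to GJ: direction (53/189, 1/63); meets HE at R = (55/59, 2/59)
R = H + t·(E−H) with t = 53/59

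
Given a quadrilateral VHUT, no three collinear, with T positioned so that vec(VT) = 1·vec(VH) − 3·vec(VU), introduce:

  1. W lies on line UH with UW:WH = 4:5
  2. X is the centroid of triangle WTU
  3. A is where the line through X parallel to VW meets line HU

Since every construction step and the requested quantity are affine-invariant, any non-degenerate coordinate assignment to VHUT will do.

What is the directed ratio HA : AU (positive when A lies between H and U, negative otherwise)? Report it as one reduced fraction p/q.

Work in coordinates with V = (0, 0), H = (1, 0), U = (0, 1), T = (1, -3).
1. W lies on line UH with UW:WH = 4:5 ⇒ W = (4/9, 5/9)
2. X is the centroid of triangle WTU ⇒ X = (13/27, -13/27)
3. A is where the line through X parallel to VW meets line HU ⇒ A = (25/27, 2/27)
A = H + t·(U−H) with t = 2/27, so HA:AU = t:(1−t) = 2/27:25/27

HA:AU = 2/25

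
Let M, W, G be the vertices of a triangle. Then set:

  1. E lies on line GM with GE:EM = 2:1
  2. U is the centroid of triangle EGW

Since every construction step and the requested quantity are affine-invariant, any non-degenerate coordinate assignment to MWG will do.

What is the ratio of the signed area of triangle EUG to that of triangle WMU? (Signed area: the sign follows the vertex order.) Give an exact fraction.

[EUG]:[WMU] = -1/2

Work in coordinates with M = (0, 0), W = (1, 0), G = (0, 1).
1. E lies on line GM with GE:EM = 2:1 ⇒ E = (0, 1/3)
2. U is the centroid of triangle EGW ⇒ U = (1/3, 4/9)
2·[EUG] = 2/9, 2·[WMU] = -4/9
[EUG]:[WMU] = 2/9:-4/9 = -1/2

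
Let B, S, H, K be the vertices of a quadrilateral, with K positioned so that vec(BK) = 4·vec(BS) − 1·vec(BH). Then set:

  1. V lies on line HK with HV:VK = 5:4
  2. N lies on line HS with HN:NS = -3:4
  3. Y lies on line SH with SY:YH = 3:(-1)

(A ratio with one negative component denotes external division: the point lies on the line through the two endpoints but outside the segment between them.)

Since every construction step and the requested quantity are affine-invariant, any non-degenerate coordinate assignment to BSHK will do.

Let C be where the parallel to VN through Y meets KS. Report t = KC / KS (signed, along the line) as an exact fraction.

Assign B = (0, 0), S = (1, 0), H = (0, 1), K = (4, -1) — the answer is frame-independent, so this choice is without loss of generality.
1. V lies on line HK with HV:VK = 5:4 ⇒ V = (20/9, -1/9)
2. N lies on line HS with HN:NS = -3:4 ⇒ N = (-3, 4)
3. Y lies on line SH with SY:YH = 3:(-1) ⇒ Y = (-1/2, 3/2)
through Y parallel to VN: direction (-47/9, 37/9); meets KS at C = (109/64, -15/64)
C = K + t·(S−K) with t = 49/64

t = 49/64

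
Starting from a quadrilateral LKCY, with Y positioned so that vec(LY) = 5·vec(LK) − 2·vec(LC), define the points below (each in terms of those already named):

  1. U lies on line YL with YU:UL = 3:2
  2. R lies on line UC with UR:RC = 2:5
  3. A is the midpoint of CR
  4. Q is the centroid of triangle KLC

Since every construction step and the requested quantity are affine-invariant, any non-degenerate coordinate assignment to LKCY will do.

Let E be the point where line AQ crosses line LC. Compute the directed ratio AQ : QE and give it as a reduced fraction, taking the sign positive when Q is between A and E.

Choose coordinates L = (0, 0), K = (1, 0), C = (0, 1), Y = (5, -2).
1. U lies on line YL with YU:UL = 3:2 ⇒ U = (2, -4/5)
2. R lies on line UC with UR:RC = 2:5 ⇒ R = (10/7, -2/7)
3. A is the midpoint of CR ⇒ A = (5/7, 5/14)
4. Q is the centroid of triangle KLC ⇒ Q = (1/3, 1/3)
line AQ meets LC at E = (0, 5/16)
Q = A + t·(E−A) with t = 8/15, so AQ:QE = 8/15:7/15

AQ:QE = 8/7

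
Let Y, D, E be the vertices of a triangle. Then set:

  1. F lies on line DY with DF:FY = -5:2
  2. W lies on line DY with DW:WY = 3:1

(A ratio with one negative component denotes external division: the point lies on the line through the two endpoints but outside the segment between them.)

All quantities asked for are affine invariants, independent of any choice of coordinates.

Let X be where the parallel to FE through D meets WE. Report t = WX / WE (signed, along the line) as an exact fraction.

t = -9/11

Work in coordinates with Y = (0, 0), D = (1, 0), E = (0, 1).
1. F lies on line DY with DF:FY = -5:2 ⇒ F = (-2/3, 0)
2. W lies on line DY with DW:WY = 3:1 ⇒ W = (1/4, 0)
through D parallel to FE: direction (2/3, 1); meets WE at X = (5/11, -9/11)
X = W + t·(E−W) with t = -9/11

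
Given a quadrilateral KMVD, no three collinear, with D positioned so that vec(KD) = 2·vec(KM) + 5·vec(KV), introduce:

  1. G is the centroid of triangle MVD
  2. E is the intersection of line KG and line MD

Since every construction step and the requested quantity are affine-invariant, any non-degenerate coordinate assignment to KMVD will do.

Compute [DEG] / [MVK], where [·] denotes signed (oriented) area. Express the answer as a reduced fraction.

[DEG]:[MVK] = -2/3

Assign K = (0, 0), M = (1, 0), V = (0, 1), D = (2, 5) — the answer is frame-independent, so this choice is without loss of generality.
1. G is the centroid of triangle MVD ⇒ G = (1, 2)
2. E is the intersection of line KG and line MD ⇒ E = (5/3, 10/3)
2·[DEG] = -2/3, 2·[MVK] = 1
[DEG]:[MVK] = -2/3:1 = -2/3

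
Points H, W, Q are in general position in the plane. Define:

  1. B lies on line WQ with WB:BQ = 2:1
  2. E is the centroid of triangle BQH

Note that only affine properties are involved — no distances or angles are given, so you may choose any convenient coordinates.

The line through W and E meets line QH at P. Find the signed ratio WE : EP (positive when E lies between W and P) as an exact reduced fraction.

WE:EP = 8

Assign H = (0, 0), W = (1, 0), Q = (0, 1) — the answer is frame-independent, so this choice is without loss of generality.
1. B lies on line WQ with WB:BQ = 2:1 ⇒ B = (1/3, 2/3)
2. E is the centroid of triangle BQH ⇒ E = (1/9, 5/9)
line WE meets QH at P = (0, 5/8)
E = W + t·(P−W) with t = 8/9, so WE:EP = 8/9:1/9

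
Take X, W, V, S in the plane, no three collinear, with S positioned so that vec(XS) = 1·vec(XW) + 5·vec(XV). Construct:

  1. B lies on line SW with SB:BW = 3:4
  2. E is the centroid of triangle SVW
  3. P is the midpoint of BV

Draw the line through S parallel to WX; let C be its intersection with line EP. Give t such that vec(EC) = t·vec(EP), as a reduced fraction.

Work in coordinates with X = (0, 0), W = (1, 0), V = (0, 1), S = (1, 5).
1. B lies on line SW with SB:BW = 3:4 ⇒ B = (1, 20/7)
2. E is the centroid of triangle SVW ⇒ E = (2/3, 2)
3. P is the midpoint of BV ⇒ P = (1/2, 27/14)
through S parallel to WX: direction (-1, 0); meets EP at C = (23/3, 5)
C = E + t·(P−E) with t = -42

t = -42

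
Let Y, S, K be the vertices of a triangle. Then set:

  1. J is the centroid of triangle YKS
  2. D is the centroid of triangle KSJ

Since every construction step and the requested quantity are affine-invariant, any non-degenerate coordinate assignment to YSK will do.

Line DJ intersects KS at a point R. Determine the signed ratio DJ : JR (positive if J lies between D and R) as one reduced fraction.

DJ:JR = -2/3

Choose coordinates Y = (0, 0), S = (1, 0), K = (0, 1).
1. J is the centroid of triangle YKS ⇒ J = (1/3, 1/3)
2. D is the centroid of triangle KSJ ⇒ D = (4/9, 4/9)
line DJ meets KS at R = (1/2, 1/2)
J = D + t·(R−D) with t = -2, so DJ:JR = -2:3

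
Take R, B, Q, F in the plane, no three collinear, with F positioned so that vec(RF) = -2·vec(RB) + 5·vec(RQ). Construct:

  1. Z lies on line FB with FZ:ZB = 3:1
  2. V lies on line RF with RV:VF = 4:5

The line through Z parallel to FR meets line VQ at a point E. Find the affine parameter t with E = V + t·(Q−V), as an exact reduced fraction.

Assign R = (0, 0), B = (1, 0), Q = (0, 1), F = (-2, 5) — the answer is frame-independent, so this choice is without loss of generality.
1. Z lies on line FB with FZ:ZB = 3:1 ⇒ Z = (1/4, 5/4)
2. V lies on line RF with RV:VF = 4:5 ⇒ V = (-8/9, 20/9)
through Z parallel to FR: direction (2, -5); meets VQ at E = (7/9, -5/72)
E = V + t·(Q−V) with t = 15/8

t = 15/8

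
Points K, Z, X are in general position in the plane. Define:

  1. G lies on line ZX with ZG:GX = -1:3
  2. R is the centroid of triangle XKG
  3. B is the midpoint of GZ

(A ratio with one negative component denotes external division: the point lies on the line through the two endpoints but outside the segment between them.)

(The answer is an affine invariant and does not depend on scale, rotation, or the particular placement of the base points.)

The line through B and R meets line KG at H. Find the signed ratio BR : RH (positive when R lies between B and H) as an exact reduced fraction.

Choose coordinates K = (0, 0), Z = (1, 0), X = (0, 1).
1. G lies on line ZX with ZG:GX = -1:3 ⇒ G = (3/2, -1/2)
2. R is the centroid of triangle XKG ⇒ R = (1/2, 1/6)
3. B is the midpoint of GZ ⇒ B = (5/4, -1/4)
line BR meets KG at H = (2, -2/3)
R = B + t·(H−B) with t = -1, so BR:RH = -1:2

BR:RH = -1/2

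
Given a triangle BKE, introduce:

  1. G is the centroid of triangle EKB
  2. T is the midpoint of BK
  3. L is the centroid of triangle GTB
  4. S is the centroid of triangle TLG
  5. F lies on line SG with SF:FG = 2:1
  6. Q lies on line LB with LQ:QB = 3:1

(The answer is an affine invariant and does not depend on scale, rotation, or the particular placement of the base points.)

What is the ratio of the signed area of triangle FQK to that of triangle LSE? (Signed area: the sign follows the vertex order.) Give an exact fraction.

[FQK]:[LSE] = 38/15

Choose coordinates B = (0, 0), K = (1, 0), E = (0, 1).
1. G is the centroid of triangle EKB ⇒ G = (1/3, 1/3)
2. T is the midpoint of BK ⇒ T = (1/2, 0)
3. L is the centroid of triangle GTB ⇒ L = (5/18, 1/9)
4. S is the centroid of triangle TLG ⇒ S = (10/27, 4/27)
5. F lies on line SG with SF:FG = 2:1 ⇒ F = (28/81, 22/81)
6. Q lies on line LB with LQ:QB = 3:1 ⇒ Q = (5/72, 1/36)
2·[FQK] = 19/81, 2·[LSE] = 5/54
[FQK]:[LSE] = 19/81:5/54 = 38/15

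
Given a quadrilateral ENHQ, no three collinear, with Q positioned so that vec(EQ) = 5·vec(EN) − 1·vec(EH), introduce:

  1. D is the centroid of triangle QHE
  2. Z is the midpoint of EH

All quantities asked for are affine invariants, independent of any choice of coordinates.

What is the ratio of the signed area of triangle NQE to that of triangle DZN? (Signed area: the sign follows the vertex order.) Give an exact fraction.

[NQE]:[DZN] = -3

Work in coordinates with E = (0, 0), N = (1, 0), H = (0, 1), Q = (5, -1).
1. D is the centroid of triangle QHE ⇒ D = (5/3, 0)
2. Z is the midpoint of EH ⇒ Z = (0, 1/2)
2·[NQE] = -1, 2·[DZN] = 1/3
[NQE]:[DZN] = -1:1/3 = -3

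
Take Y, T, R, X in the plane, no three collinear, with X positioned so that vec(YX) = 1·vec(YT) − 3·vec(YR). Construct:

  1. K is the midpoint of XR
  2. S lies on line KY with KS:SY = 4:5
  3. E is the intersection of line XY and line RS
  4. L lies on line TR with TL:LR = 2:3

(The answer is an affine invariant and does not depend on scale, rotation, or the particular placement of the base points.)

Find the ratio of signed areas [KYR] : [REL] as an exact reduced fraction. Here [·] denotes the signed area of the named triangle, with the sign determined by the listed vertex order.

[KYR]:[REL] = -65/138

Assign Y = (0, 0), T = (1, 0), R = (0, 1), X = (1, -3) — the answer is frame-independent, so this choice is without loss of generality.
1. K is the midpoint of XR ⇒ K = (1/2, -1)
2. S lies on line KY with KS:SY = 4:5 ⇒ S = (5/18, -5/9)
3. E is the intersection of line XY and line RS ⇒ E = (5/13, -15/13)
4. L lies on line TR with TL:LR = 2:3 ⇒ L = (3/5, 2/5)
2·[KYR] = -1/2, 2·[REL] = 69/65
[KYR]:[REL] = -1/2:69/65 = -65/138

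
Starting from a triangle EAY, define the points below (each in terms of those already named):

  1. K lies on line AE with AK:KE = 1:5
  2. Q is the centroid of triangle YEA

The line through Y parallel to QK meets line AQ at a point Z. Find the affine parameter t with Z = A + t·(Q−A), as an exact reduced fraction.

t = -3

Work in coordinates with E = (0, 0), A = (1, 0), Y = (0, 1).
1. K lies on line AE with AK:KE = 1:5 ⇒ K = (5/6, 0)
2. Q is the centroid of triangle YEA ⇒ Q = (1/3, 1/3)
through Y parallel to QK: direction (1/2, -1/3); meets AQ at Z = (3, -1)
Z = A + t·(Q−A) with t = -3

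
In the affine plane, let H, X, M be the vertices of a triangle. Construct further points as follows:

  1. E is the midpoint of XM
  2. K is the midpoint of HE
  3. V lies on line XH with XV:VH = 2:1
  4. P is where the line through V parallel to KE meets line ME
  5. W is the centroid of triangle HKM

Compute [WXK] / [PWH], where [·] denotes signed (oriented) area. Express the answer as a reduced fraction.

Choose coordinates H = (0, 0), X = (1, 0), M = (0, 1).
1. E is the midpoint of XM ⇒ E = (1/2, 1/2)
2. K is the midpoint of HE ⇒ K = (1/4, 1/4)
3. V lies on line XH with XV:VH = 2:1 ⇒ V = (1/3, 0)
4. P is where the line through V parallel to KE meets line ME ⇒ P = (2/3, 1/3)
5. W is the centroid of triangle HKM ⇒ W = (1/12, 5/12)
2·[WXK] = -1/12, 2·[PWH] = 1/4
[WXK]:[PWH] = -1/12:1/4 = -1/3

[WXK]:[PWH] = -1/3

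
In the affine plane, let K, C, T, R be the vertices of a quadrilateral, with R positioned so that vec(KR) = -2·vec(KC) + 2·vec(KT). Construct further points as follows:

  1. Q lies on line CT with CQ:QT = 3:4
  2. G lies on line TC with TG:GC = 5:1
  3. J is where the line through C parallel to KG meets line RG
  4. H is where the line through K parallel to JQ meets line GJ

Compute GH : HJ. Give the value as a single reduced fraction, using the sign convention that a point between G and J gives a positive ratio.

Choose coordinates K = (0, 0), C = (1, 0), T = (0, 1), R = (-2, 2).
1. Q lies on line CT with CQ:QT = 3:4 ⇒ Q = (4/7, 3/7)
2. G lies on line TC with TG:GC = 5:1 ⇒ G = (5/6, 1/6)
3. J is where the line through C parallel to KG meets line RG ⇒ J = (77/72, 1/72)
4. H is where the line through K parallel to JQ meets line GJ ⇒ H = (-251/66, 19/6)
H = G + t·(J−G) with t = -216/11, so GH:HJ = t:(1−t) = -216/11:227/11

GH:HJ = -216/227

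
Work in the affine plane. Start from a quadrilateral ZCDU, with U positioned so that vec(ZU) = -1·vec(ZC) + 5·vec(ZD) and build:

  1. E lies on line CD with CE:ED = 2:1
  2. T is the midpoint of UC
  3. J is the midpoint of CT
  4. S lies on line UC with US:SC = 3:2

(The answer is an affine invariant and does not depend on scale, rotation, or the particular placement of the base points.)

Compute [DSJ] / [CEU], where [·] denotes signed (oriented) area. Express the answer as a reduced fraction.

Work in coordinates with Z = (0, 0), C = (1, 0), D = (0, 1), U = (-1, 5).
1. E lies on line CD with CE:ED = 2:1 ⇒ E = (1/3, 2/3)
2. T is the midpoint of UC ⇒ T = (0, 5/2)
3. J is the midpoint of CT ⇒ J = (1/2, 5/4)
4. S lies on line UC with US:SC = 3:2 ⇒ S = (1/5, 2)
2·[DSJ] = -9/20, 2·[CEU] = -2
[DSJ]:[CEU] = -9/20:-2 = 9/40

[DSJ]:[CEU] = 9/40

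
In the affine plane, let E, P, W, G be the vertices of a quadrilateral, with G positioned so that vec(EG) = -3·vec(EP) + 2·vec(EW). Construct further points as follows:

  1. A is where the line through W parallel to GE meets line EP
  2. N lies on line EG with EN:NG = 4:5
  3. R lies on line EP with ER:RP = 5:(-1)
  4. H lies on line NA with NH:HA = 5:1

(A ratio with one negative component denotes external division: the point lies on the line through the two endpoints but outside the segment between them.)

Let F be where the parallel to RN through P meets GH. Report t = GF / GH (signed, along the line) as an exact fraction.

Set E = (0, 0), P = (1, 0), W = (0, 1), G = (-3, 2); any affine frame gives the same invariant.
1. A is where the line through W parallel to GE meets line EP ⇒ A = (3/2, 0)
2. N lies on line EG with EN:NG = 4:5 ⇒ N = (-4/3, 8/9)
3. R lies on line EP with ER:RP = 5:(-1) ⇒ R = (5/4, 0)
4. H lies on line NA with NH:HA = 5:1 ⇒ H = (37/36, 4/27)
through P parallel to RN: direction (-31/12, 8/9); meets GH at F = (373/156, -56/117)
F = G + t·(H−G) with t = 87/65

t = 87/65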